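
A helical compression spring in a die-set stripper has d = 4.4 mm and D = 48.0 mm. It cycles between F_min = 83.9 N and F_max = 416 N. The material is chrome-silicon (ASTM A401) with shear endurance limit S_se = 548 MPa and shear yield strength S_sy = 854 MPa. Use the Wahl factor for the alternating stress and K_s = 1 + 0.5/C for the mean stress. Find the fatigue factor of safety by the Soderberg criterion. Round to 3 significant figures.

1.07

C = D/d = 48.0/4.4 = 10.9091; K_W = (4C−1)/(4C−4)+0.615/C = 1.1321; K_s = 1+0.5/C = 1.0458
F_a = (F_max−F_min)/2 = 166.05 N; F_m = (F_max+F_min)/2 = 249.95 N
τ_a = K_W·8F_aD/(πd³) = 1.1321 × 238.27 = 269.73 MPa
τ_m = K_s·8F_mD/(πd³) = 1.0458 × 358.65 = 375.09 MPa
Soderberg: 1/n_f = τ_a/S_se + τ_m/S_sy = 269.73/548 + 375.09/854 = 0.49221 + 0.43922 = 0.93143
n_f = 1/0.93143 = 1.074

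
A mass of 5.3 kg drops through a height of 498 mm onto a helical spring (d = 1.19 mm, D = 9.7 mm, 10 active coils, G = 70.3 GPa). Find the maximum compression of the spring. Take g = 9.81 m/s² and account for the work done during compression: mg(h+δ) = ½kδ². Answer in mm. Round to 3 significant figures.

193 mm

k = Gd⁴/(8D³N_a) = (70.3×10³)(1.19⁴)/(8·9.7³·10) = 1.9308 N/mm
W = mg = 5.3 × 9.81 = 51.993 N
½kδ² − Wδ − Wh = 0 → δ = (W + √(W² + 2kWh))/k
δ = (51.993 + √(2703.3 + 99986.7))/1.9308 = (51.993 + 320.45)/1.9308 = 192.9 mm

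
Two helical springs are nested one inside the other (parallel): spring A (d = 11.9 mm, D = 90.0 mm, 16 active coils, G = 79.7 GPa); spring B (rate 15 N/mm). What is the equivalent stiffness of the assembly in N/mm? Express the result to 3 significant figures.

32.1 N/mm

k_A = Gd⁴/(8D³N_a) = (79.7×10³)(11.9⁴)/(8·90.0³·16) = 17.128 N/mm
Parallel: k_eq = 17.128 + 15 = 32.128 N/mm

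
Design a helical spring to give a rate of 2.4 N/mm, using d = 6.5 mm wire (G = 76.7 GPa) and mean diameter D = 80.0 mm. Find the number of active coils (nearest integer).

N_a = Gd⁴/(8D³k) = (76.7×10³ × 6.5⁴)/(8 × 80.0³ × 2.4)
    = 1.36914e+08 / 9.8304e+06 = 13.93 → 14 coils

14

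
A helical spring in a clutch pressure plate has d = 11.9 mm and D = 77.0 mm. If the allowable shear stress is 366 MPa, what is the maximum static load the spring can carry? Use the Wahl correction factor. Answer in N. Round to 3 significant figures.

2550 N

C = D/d = 77.0/11.9 = 6.4706
K_W = (4C−1)/(4C−4) + 0.615/C = 24.882/21.882 + 0.0950 = 1.2321
τ_max = K·8FD/(πd³) → F_max = τ_allow·πd³/(8DK)
F_max = 366·π·11.9³/(8·77.0·1.2321) = 1.9376e+06/759 = 2552.9 N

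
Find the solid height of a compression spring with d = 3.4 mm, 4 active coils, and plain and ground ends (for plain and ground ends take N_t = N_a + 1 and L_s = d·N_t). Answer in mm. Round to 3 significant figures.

plain and ground ends: N_t = N_a + 1 = 4 + 1 = 5
L_s = d·N_t = 3.4 × 5 = 17 mm

17.0 mm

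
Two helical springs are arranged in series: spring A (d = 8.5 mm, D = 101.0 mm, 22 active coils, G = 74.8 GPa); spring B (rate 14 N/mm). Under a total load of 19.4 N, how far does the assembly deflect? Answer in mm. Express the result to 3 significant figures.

k_A = Gd⁴/(8D³N_a) = (74.8×10³)(8.5⁴)/(8·101.0³·22) = 2.1533 N/mm
Series: 1/k_eq = 1/2.1533 + 1/14 = 0.53584; k_eq = 1.8662 N/mm
δ = F/k_eq = 19.4/1.8662 = 10.395 mm

10.4 mm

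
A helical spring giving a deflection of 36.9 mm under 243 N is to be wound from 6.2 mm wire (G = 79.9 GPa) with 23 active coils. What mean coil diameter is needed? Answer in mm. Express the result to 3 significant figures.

46.0 mm

Required rate k = F/δ = 243/36.9 = 6.5854 N/mm
D = (Gd⁴/(8N_a·k))^(1/3) = (79.9×10³·6.2⁴/(8·23·6.5854))^(1/3)
  = (97435.2)^(1/3) = 46.0156 mm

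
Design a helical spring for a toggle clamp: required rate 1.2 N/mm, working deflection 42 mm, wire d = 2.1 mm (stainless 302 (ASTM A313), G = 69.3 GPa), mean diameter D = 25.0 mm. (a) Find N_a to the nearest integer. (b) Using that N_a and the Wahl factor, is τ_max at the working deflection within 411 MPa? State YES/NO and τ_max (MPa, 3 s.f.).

(a) 9 coils; (b) YES, τ_max = 388 MPa

N_a = Gd⁴/(8D³k) = (69.3×10³)(2.1⁴)/(8·25.0³·1.2) = 8.985 → N_a = 9
Actual rate k = Gd⁴/(8D³·9) = 1.198 N/mm
Working load F = kδ = 1.198·42 = 50.316 N
C = 25.0/2.1 = 11.9048; K_W = (4C−1)/(4C−4)+0.615/C = 1.1204
τ_max = K_W·8FD/(πd³) = 1.1204·345.88 = 387.54 MPa
τ_max ≤ 411 MPa → acceptable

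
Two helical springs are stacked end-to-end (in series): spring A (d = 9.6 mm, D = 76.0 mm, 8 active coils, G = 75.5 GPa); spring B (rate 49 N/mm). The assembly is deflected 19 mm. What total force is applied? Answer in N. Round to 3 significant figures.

k_A = Gd⁴/(8D³N_a) = (75.5×10³)(9.6⁴)/(8·76.0³·8) = 22.825 N/mm
Series: 1/k_eq = 1/22.825 + 1/49 = 0.06422; k_eq = 15.572 N/mm
F = k_eq·δ = 15.572·19 = 295.86 N

296 N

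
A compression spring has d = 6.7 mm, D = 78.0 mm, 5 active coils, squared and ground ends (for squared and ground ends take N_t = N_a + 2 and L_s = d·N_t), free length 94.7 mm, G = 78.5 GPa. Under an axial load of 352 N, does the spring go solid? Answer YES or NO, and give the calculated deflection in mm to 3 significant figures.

k = Gd⁴/(8D³N_a) = (78.5×10³)(6.7⁴)/(8·78.0³·5) = 8.3335 N/mm
N_t = 7; L_s = 6.7·7 = 46.9 mm; δ_solid = L₀ − L_s = 94.7 − 46.9 = 47.8 mm
δ = F/k = 352/8.3335 = 42.239 mm
δ < δ_solid → spring does not go solid

NO, δ = 42.2 mm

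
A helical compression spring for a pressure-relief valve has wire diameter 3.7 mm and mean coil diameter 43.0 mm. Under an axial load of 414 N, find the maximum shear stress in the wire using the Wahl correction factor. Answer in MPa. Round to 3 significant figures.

1010 MPa

Spring index C = D/d = 43.0/3.7 = 11.6216
K_W = (4C−1)/(4C−4) + 0.615/C = 45.486/42.486 + 0.0529 = 1.1235
τ₀ = 8FD/(πd³) = 8·414·43.0/(π·3.7³) = 142416/159.13 = 894.96 MPa
τ_max = K·τ₀ = 1.1235 × 894.96 = 1005.5 MPa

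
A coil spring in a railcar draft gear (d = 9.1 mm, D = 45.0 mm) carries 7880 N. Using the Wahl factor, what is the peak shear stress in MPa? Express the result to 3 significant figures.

Spring index C = D/d = 45.0/9.1 = 4.9451
K_W = (4C−1)/(4C−4) + 0.615/C = 18.780/15.780 + 0.1244 = 1.3145
τ₀ = 8FD/(πd³) = 8·7880·45.0/(π·9.1³) = 2.8368e+06/2367.4 = 1198.3 MPa
τ_max = K·τ₀ = 1.3145 × 1198.3 = 1575.1 MPa

1580 MPa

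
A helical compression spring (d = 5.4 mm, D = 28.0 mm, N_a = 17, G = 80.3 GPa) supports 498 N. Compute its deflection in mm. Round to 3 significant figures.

k = Gd⁴/(8D³N_a) = (80.3×10³)(5.4⁴)/(8·28.0³·17) = 22.871 N/mm
δ = F/k = 498 / 22.871 = 21.775 mm

21.8 mm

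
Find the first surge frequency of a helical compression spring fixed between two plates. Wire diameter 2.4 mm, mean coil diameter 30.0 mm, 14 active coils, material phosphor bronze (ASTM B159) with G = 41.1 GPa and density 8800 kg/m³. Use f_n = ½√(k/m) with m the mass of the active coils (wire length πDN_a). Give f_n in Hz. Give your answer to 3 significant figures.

46.3 Hz

k = Gd⁴/(8D³N_a) = (41.1×10³)(2.4⁴)/(8·30.0³·14) = 0.45093 N/mm = 450.93 N/m
Wire length L = πDN_a = π·30.0·14 = 1319.5 mm
m = ρ·(πd²/4)·L = 8800 × 4.5239×10⁻⁶ m² × 1.3195 m = 0.052528 kg
f_n = ½√(k/m) = 0.5·√(450.93/0.052528) = 0.5·√(8584.4) = 46.326 Hz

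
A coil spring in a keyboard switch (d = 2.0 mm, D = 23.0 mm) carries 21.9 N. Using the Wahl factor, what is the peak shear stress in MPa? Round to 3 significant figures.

Spring index C = D/d = 23.0/2.0 = 11.5000
K_W = (4C−1)/(4C−4) + 0.615/C = 45.000/42.000 + 0.0535 = 1.1249
τ₀ = 8FD/(πd³) = 8·21.9·23.0/(π·2.0³) = 4029.6/25.133 = 160.33 MPa
τ_max = K·τ₀ = 1.1249 × 160.33 = 180.36 MPa

180 MPa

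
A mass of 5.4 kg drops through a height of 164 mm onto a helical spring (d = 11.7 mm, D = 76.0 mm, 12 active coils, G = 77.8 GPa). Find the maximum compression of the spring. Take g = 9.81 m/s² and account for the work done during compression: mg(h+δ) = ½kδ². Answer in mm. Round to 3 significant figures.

k = Gd⁴/(8D³N_a) = (77.8×10³)(11.7⁴)/(8·76.0³·12) = 34.595 N/mm
W = mg = 5.4 × 9.81 = 52.974 N
½kδ² − Wδ − Wh = 0 → δ = (W + √(W² + 2kWh))/k
δ = (52.974 + √(2806.2 + 601101))/34.595 = (52.974 + 777.11)/34.595 = 23.995 mm

24.0 mm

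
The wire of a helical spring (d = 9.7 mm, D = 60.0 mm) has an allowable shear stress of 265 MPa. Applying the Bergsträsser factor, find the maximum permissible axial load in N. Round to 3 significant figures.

C = D/d = 60.0/9.7 = 6.1856
K_B = (4C+2)/(4C−3) = 26.742/21.742 = 1.2300
τ_max = K·8FD/(πd³) → F_max = τ_allow·πd³/(8DK)
F_max = 265·π·9.7³/(8·60.0·1.2300) = 7.5982e+05/590.38 = 1287 N

1290 N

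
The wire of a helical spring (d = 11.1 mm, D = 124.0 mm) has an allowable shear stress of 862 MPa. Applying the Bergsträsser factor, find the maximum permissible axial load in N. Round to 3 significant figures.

3330 N

C = D/d = 124.0/11.1 = 11.1712
K_B = (4C+2)/(4C−3) = 46.685/41.685 = 1.1199
τ_max = K·8FD/(πd³) → F_max = τ_allow·πd³/(8DK)
F_max = 862·π·11.1³/(8·124.0·1.1199) = 3.7036e+06/1111 = 3333.6 N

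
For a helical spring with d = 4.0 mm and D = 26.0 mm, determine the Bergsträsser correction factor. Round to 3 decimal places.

1.217

C = D/d = 26.0/4.0 = 6.5000
K_B = (4C+2)/(4C−3) = 28.000/23.000 = 1.2174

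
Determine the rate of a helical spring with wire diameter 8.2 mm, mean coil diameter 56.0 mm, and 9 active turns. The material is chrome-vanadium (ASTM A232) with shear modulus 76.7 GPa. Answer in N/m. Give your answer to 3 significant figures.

k = Gd⁴/(8D³N_a) = (76.7×10³ × 8.2⁴) / (8 × 56.0³ × 9)
  = 3.46777e+08 / 1.26444e+07 = 27.425 N/mm = 27425 N/m

27400 N/m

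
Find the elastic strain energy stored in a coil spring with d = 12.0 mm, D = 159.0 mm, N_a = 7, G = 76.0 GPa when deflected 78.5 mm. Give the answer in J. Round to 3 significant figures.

k = Gd⁴/(8D³N_a) = (76.0×10³)(12.0⁴)/(8·159.0³·7) = 7.001 N/mm
U = ½kδ² = 0.5 × 7.001 × 78.5² = 21571 N·mm = 21.571 J

21.6 J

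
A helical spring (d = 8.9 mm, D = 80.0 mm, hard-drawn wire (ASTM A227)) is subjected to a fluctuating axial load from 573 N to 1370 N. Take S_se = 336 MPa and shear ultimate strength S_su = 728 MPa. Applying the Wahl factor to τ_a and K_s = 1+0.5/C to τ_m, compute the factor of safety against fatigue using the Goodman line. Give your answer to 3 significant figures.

C = D/d = 80.0/8.9 = 8.9888; K_W = (4C−1)/(4C−4)+0.615/C = 1.1623; K_s = 1+0.5/C = 1.0556
F_a = (F_max−F_min)/2 = 398.5 N; F_m = (F_max+F_min)/2 = 971.5 N
τ_a = K_W·8F_aD/(πd³) = 1.1623 × 115.16 = 133.85 MPa
τ_m = K_s·8F_mD/(πd³) = 1.0556 × 280.74 = 296.36 MPa
Goodman: 1/n_f = τ_a/S_se + τ_m/S_su = 133.85/336 + 296.36/728 = 0.39835 + 0.40708 = 0.80543
n_f = 1/0.80543 = 1.242

1.24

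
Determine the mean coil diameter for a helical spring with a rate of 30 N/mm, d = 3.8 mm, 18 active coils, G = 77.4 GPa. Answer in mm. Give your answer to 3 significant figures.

15.5 mm

D = (Gd⁴/(8N_a·k))^(1/3) = (77.4×10³·3.8⁴/(8·18·30))^(1/3)
  = (3735.87)^(1/3) = 15.5166 mm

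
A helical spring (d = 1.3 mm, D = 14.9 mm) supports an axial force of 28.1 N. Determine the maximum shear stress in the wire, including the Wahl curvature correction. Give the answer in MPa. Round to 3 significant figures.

Spring index C = D/d = 14.9/1.3 = 11.4615
K_W = (4C−1)/(4C−4) + 0.615/C = 44.846/41.846 + 0.0537 = 1.1253
τ₀ = 8FD/(πd³) = 8·28.1·14.9/(π·1.3³) = 3349.52/6.9021 = 485.29 MPa
τ_max = K·τ₀ = 1.1253 × 485.29 = 546.12 MPa

546 MPa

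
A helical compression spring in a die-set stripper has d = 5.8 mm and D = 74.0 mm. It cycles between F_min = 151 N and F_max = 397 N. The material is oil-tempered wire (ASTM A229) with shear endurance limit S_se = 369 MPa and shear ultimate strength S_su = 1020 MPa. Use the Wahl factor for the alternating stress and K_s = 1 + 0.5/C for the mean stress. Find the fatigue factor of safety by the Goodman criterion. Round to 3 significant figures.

C = D/d = 74.0/5.8 = 12.7586; K_W = (4C−1)/(4C−4)+0.615/C = 1.1120; K_s = 1+0.5/C = 1.0392
F_a = (F_max−F_min)/2 = 123 N; F_m = (F_max+F_min)/2 = 274 N
τ_a = K_W·8F_aD/(πd³) = 1.1120 × 118.79 = 132.1 MPa
τ_m = K_s·8F_mD/(πd³) = 1.0392 × 264.63 = 275 MPa
Goodman: 1/n_f = τ_a/S_se + τ_m/S_su = 132.1/369 + 275/1020 = 0.35799 + 0.26961 = 0.62759
n_f = 1/0.62759 = 1.593

1.59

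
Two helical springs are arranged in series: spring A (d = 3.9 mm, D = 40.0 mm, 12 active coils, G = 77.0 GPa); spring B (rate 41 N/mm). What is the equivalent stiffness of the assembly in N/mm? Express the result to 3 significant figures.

2.71 N/mm

k_A = Gd⁴/(8D³N_a) = (77.0×10³)(3.9⁴)/(8·40.0³·12) = 2.8993 N/mm
Series: 1/k_eq = 1/2.8993 + 1/41 = 0.3693; k_eq = 2.7078 N/mm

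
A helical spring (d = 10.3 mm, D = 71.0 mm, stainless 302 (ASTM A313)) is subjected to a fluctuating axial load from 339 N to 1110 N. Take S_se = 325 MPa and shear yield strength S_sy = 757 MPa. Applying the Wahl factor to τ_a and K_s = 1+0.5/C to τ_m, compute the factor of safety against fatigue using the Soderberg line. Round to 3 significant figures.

C = D/d = 71.0/10.3 = 6.8932; K_W = (4C−1)/(4C−4)+0.615/C = 1.2165; K_s = 1+0.5/C = 1.0725
F_a = (F_max−F_min)/2 = 385.5 N; F_m = (F_max+F_min)/2 = 724.5 N
τ_a = K_W·8F_aD/(πd³) = 1.2165 × 63.784 = 77.592 MPa
τ_m = K_s·8F_mD/(πd³) = 1.0725 × 119.87 = 128.57 MPa
Soderberg: 1/n_f = τ_a/S_se + τ_m/S_sy = 77.592/325 + 128.57/757 = 0.23874 + 0.16984 = 0.40859
n_f = 1/0.40859 = 2.447

2.45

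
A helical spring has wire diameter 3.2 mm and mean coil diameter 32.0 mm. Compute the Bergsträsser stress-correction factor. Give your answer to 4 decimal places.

1.1351

C = D/d = 32.0/3.2 = 10.0000
K_B = (4C+2)/(4C−3) = 42.000/37.000 = 1.1351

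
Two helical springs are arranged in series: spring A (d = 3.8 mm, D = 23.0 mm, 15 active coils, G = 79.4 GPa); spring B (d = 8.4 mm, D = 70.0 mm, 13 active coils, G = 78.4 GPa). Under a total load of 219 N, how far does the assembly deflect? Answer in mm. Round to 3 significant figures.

k_A = Gd⁴/(8D³N_a) = (79.4×10³)(3.8⁴)/(8·23.0³·15) = 11.339 N/mm
k_B = Gd⁴/(8D³N_a) = (78.4×10³)(8.4⁴)/(8·70.0³·13) = 10.942 N/mm
Series: 1/k_eq = 1/11.339 + 1/10.942 = 0.17958; k_eq = 5.5686 N/mm
δ = F/k_eq = 219/5.5686 = 39.327 mm

39.3 mm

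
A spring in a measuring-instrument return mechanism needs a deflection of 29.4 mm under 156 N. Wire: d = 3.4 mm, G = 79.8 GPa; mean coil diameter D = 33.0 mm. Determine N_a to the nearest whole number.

7

Required rate k = F/δ = 156/29.4 = 5.3061 N/mm
N_a = Gd⁴/(8D³k) = (79.8×10³ × 3.4⁴)/(8 × 33.0³ × 5.3061)
    = 1.0664e+07 / 1.52549e+06 = 6.991 → 7 coils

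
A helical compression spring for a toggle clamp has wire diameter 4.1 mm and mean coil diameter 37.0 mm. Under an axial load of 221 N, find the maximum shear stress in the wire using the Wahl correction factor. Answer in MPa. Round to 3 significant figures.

351 MPa

Spring index C = D/d = 37.0/4.1 = 9.0244
K_W = (4C−1)/(4C−4) + 0.615/C = 35.098/32.098 + 0.0681 = 1.1616
τ₀ = 8FD/(πd³) = 8·221·37.0/(π·4.1³) = 65416/216.52 = 302.12 MPa
τ_max = K·τ₀ = 1.1616 × 302.12 = 350.95 MPa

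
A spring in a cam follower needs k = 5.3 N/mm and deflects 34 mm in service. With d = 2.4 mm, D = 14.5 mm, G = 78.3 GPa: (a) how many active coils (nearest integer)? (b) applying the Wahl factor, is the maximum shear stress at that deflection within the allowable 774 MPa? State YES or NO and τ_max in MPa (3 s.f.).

N_a = Gd⁴/(8D³k) = (78.3×10³)(2.4⁴)/(8·14.5³·5.3) = 20.1 → N_a = 20
Actual rate k = Gd⁴/(8D³·20) = 5.3258 N/mm
Working load F = kδ = 5.3258·34 = 181.08 N
C = 14.5/2.4 = 6.0417; K_W = (4C−1)/(4C−4)+0.615/C = 1.2506
τ_max = K_W·8FD/(πd³) = 1.2506·483.66 = 604.84 MPa
τ_max ≤ 774 MPa → acceptable

(a) 20 coils; (b) YES, τ_max = 605 MPa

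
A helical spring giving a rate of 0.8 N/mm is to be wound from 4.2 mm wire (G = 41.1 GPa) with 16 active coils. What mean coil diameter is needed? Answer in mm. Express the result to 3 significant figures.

50.0 mm

D = (Gd⁴/(8N_a·k))^(1/3) = (41.1×10³·4.2⁴/(8·16·0.8))^(1/3)
  = (124893)^(1/3) = 49.9858 mm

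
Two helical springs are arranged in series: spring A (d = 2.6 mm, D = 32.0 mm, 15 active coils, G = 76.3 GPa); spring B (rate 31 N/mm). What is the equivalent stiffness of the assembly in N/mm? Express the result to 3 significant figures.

k_A = Gd⁴/(8D³N_a) = (76.3×10³)(2.6⁴)/(8·32.0³·15) = 0.88672 N/mm
Series: 1/k_eq = 1/0.88672 + 1/31 = 1.16; k_eq = 0.86206 N/mm

0.862 N/mm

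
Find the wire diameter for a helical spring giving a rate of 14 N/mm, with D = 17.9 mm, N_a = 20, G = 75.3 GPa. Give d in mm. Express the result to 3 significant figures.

3.61 mm

d = (8D³N_a·k / G)^(1/4) = (8·17.9³·20·14 / (75.3×10³))^0.25
  = (170.61)^0.25 = 3.6141 mm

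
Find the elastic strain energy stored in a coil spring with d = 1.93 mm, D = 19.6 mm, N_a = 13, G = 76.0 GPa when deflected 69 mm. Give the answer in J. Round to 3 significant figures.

k = Gd⁴/(8D³N_a) = (76.0×10³)(1.93⁴)/(8·19.6³·13) = 1.3466 N/mm
U = ½kδ² = 0.5 × 1.3466 × 69² = 3205.6 N·mm = 3.2056 J

3.21 J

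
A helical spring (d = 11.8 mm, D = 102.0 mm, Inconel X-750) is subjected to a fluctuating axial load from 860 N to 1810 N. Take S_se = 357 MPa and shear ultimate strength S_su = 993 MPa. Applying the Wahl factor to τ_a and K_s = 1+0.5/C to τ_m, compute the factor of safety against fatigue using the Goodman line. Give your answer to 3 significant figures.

C = D/d = 102.0/11.8 = 8.6441; K_W = (4C−1)/(4C−4)+0.615/C = 1.1693; K_s = 1+0.5/C = 1.0578
F_a = (F_max−F_min)/2 = 475 N; F_m = (F_max+F_min)/2 = 1335 N
τ_a = K_W·8F_aD/(πd³) = 1.1693 × 75.091 = 87.801 MPa
τ_m = K_s·8F_mD/(πd³) = 1.0578 × 211.05 = 223.25 MPa
Goodman: 1/n_f = τ_a/S_se + τ_m/S_su = 87.801/357 + 223.25/993 = 0.24594 + 0.22483 = 0.47077
n_f = 1/0.47077 = 2.124

2.12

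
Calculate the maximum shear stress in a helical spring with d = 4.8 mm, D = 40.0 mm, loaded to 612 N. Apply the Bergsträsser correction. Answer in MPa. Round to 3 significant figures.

Spring index C = D/d = 40.0/4.8 = 8.3333
K_B = (4C+2)/(4C−3) = 35.333/30.333 = 1.1648
τ₀ = 8FD/(πd³) = 8·612·40.0/(π·4.8³) = 195840/347.44 = 563.67 MPa
τ_max = K·τ₀ = 1.1648 × 563.67 = 656.59 MPa

657 MPa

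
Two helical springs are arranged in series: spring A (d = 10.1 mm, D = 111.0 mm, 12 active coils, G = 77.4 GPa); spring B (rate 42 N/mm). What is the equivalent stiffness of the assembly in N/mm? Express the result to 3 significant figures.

k_A = Gd⁴/(8D³N_a) = (77.4×10³)(10.1⁴)/(8·111.0³·12) = 6.1346 N/mm
Series: 1/k_eq = 1/6.1346 + 1/42 = 0.18682; k_eq = 5.3528 N/mm

5.35 N/mm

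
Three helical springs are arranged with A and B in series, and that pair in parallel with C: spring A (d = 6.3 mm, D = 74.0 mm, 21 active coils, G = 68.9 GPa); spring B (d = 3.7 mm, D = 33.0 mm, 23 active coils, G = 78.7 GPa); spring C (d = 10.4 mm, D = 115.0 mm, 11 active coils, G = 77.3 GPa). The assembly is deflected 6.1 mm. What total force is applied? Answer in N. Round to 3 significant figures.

k_A = Gd⁴/(8D³N_a) = (68.9×10³)(6.3⁴)/(8·74.0³·21) = 1.5943 N/mm
k_B = Gd⁴/(8D³N_a) = (78.7×10³)(3.7⁴)/(8·33.0³·23) = 2.2306 N/mm
k_C = Gd⁴/(8D³N_a) = (77.3×10³)(10.4⁴)/(8·115.0³·11) = 6.7567 N/mm
Springs A,B series: k_AB = 1/(1/1.5943+1/2.2306) = 0.92977 N/mm; parallel with C: k_eq = 0.92977+6.7567 = 7.6865 N/mm
F = k_eq·δ = 7.6865·6.1 = 46.888 N

46.9 N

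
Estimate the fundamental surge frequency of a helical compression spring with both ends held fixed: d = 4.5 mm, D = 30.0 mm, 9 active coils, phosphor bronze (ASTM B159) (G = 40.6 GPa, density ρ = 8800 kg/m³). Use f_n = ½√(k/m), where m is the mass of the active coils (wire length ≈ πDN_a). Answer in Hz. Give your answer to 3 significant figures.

k = Gd⁴/(8D³N_a) = (40.6×10³)(4.5⁴)/(8·30.0³·9) = 8.5641 N/mm = 8564.1 N/m
Wire length L = πDN_a = π·30.0·9 = 848.23 mm
m = ρ·(πd²/4)·L = 8800 × 15.904×10⁻⁶ m² × 0.84823 m = 0.11872 kg
f_n = ½√(k/m) = 0.5·√(8564.1/0.11872) = 0.5·√(72139) = 134.29 Hz

134 Hz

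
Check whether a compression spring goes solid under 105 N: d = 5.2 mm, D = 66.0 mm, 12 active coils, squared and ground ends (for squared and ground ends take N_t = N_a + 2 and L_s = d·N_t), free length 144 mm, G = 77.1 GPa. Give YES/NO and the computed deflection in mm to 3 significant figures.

NO, δ = 51.4 mm

k = Gd⁴/(8D³N_a) = (77.1×10³)(5.2⁴)/(8·66.0³·12) = 2.0425 N/mm
N_t = 14; L_s = 5.2·14 = 72.8 mm; δ_solid = L₀ − L_s = 144 − 72.8 = 71.2 mm
δ = F/k = 105/2.0425 = 51.407 mm
δ < δ_solid → spring does not go solid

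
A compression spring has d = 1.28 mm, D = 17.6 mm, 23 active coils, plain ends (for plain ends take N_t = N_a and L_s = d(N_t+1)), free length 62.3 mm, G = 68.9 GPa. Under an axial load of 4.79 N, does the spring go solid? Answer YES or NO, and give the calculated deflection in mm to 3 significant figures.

NO, δ = 26.0 mm

k = Gd⁴/(8D³N_a) = (68.9×10³)(1.28⁴)/(8·17.6³·23) = 0.18438 N/mm
N_t = 23; L_s = 1.28·24 = 30.72 mm; δ_solid = L₀ − L_s = 62.3 − 30.72 = 31.58 mm
δ = F/k = 4.79/0.18438 = 25.98 mm
δ < δ_solid → spring does not go solid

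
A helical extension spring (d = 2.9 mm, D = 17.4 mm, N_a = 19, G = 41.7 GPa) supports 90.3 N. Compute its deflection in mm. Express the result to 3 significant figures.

k = Gd⁴/(8D³N_a) = (41.7×10³)(2.9⁴)/(8·17.4³·19) = 3.6833 N/mm
δ = F/k = 90.3 / 3.6833 = 24.516 mm

24.5 mm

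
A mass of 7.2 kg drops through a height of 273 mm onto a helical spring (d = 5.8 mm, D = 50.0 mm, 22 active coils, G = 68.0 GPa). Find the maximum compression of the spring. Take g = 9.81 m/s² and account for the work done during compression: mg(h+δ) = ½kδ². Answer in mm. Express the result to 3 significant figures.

127 mm

k = Gd⁴/(8D³N_a) = (68.0×10³)(5.8⁴)/(8·50.0³·22) = 3.4978 N/mm
W = mg = 7.2 × 9.81 = 70.632 N
½kδ² − Wδ − Wh = 0 → δ = (W + √(W² + 2kWh))/k
δ = (70.632 + √(4988.9 + 134894))/3.4978 = (70.632 + 374.01)/3.4978 = 127.12 mm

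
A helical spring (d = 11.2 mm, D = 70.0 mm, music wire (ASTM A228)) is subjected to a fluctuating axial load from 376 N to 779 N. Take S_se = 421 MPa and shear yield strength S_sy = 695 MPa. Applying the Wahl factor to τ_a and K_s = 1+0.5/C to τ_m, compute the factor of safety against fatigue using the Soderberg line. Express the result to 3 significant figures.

C = D/d = 70.0/11.2 = 6.2500; K_W = (4C−1)/(4C−4)+0.615/C = 1.2413; K_s = 1+0.5/C = 1.0800
F_a = (F_max−F_min)/2 = 201.5 N; F_m = (F_max+F_min)/2 = 577.5 N
τ_a = K_W·8F_aD/(πd³) = 1.2413 × 25.566 = 31.734 MPa
τ_m = K_s·8F_mD/(πd³) = 1.0800 × 73.272 = 79.133 MPa
Soderberg: 1/n_f = τ_a/S_se + τ_m/S_sy = 31.734/421 + 79.133/695 = 0.07538 + 0.11386 = 0.18924
n_f = 1/0.18924 = 5.284

5.28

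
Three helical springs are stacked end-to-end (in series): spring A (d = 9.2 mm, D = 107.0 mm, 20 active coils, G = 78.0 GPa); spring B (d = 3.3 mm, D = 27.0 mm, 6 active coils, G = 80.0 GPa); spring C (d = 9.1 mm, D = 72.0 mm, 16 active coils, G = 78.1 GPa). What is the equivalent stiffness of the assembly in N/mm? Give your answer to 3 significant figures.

k_A = Gd⁴/(8D³N_a) = (78.0×10³)(9.2⁴)/(8·107.0³·20) = 2.8509 N/mm
k_B = Gd⁴/(8D³N_a) = (80.0×10³)(3.3⁴)/(8·27.0³·6) = 10.042 N/mm
k_C = Gd⁴/(8D³N_a) = (78.1×10³)(9.1⁴)/(8·72.0³·16) = 11.21 N/mm
Series: 1/k_eq = 1/2.8509 + 1/10.042 + 1/11.21 = 0.53956; k_eq = 1.8534 N/mm

1.85 N/mm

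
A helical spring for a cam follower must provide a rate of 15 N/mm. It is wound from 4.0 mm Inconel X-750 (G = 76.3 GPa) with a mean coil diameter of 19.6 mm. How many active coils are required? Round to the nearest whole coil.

22

N_a = Gd⁴/(8D³k) = (76.3×10³ × 4.0⁴)/(8 × 19.6³ × 15)
    = 1.95328e+07 / 903544 = 21.62 → 22 coils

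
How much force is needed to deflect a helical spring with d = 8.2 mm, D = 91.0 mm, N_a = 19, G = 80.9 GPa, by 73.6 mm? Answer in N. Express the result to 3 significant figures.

235 N

k = Gd⁴/(8D³N_a) = (80.9×10³)(8.2⁴)/(8·91.0³·19) = 3.1933 N/mm
F = k·δ = 3.1933 × 73.6 = 235.02 N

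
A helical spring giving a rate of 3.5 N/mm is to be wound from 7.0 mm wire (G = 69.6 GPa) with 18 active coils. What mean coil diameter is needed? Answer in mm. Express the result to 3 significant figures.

69.2 mm

D = (Gd⁴/(8N_a·k))^(1/3) = (69.6×10³·7.0⁴/(8·18·3.5))^(1/3)
  = (331567)^(1/3) = 69.2134 mm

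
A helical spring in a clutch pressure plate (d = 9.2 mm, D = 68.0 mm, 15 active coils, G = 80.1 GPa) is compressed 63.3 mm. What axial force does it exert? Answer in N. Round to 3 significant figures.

963 N

k = Gd⁴/(8D³N_a) = (80.1×10³)(9.2⁴)/(8·68.0³·15) = 15.208 N/mm
F = k·δ = 15.208 × 63.3 = 962.67 N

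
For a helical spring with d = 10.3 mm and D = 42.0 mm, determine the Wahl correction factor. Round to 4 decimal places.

C = D/d = 42.0/10.3 = 4.0777
K_W = (4C−1)/(4C−4) + 0.615/C = 15.311/12.311 + 0.1508 = 1.3945

1.3945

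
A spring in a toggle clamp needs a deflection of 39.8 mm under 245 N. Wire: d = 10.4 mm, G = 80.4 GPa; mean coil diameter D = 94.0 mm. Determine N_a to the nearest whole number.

23

Required rate k = F/δ = 245/39.8 = 6.1558 N/mm
N_a = Gd⁴/(8D³k) = (80.4×10³ × 10.4⁴)/(8 × 94.0³ × 6.1558)
    = 9.40566e+08 / 4.09031e+07 = 22.99 → 23 coils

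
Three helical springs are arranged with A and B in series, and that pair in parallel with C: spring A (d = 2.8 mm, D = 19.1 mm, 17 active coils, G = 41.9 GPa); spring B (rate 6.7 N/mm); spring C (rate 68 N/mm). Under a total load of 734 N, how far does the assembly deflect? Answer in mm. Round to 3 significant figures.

10.5 mm

k_A = Gd⁴/(8D³N_a) = (41.9×10³)(2.8⁴)/(8·19.1³·17) = 2.7177 N/mm
Springs A,B series: k_AB = 1/(1/2.7177+1/6.7) = 1.9335 N/mm; parallel with C: k_eq = 1.9335+68 = 69.933 N/mm
δ = F/k_eq = 734/69.933 = 10.496 mm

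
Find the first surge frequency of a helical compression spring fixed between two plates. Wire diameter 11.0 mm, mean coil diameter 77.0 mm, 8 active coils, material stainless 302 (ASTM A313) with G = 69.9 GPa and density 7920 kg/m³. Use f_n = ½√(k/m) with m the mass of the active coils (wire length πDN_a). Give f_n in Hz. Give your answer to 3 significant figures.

k = Gd⁴/(8D³N_a) = (69.9×10³)(11.0⁴)/(8·77.0³·8) = 35.026 N/mm = 35026 N/m
Wire length L = πDN_a = π·77.0·8 = 1935.2 mm
m = ρ·(πd²/4)·L = 7920 × 95.033×10⁻⁶ m² × 1.9352 m = 1.4566 kg
f_n = ½√(k/m) = 0.5·√(35026/1.4566) = 0.5·√(24047) = 77.536 Hz

77.5 Hz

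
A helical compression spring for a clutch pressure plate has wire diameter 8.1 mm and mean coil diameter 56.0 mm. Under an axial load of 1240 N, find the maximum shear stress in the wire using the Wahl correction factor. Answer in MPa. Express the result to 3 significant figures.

Spring index C = D/d = 56.0/8.1 = 6.9136
K_W = (4C−1)/(4C−4) + 0.615/C = 26.654/23.654 + 0.0890 = 1.2158
τ₀ = 8FD/(πd³) = 8·1240·56.0/(π·8.1³) = 555520/1669.6 = 332.73 MPa
τ_max = K·τ₀ = 1.2158 × 332.73 = 404.53 MPa

405 MPa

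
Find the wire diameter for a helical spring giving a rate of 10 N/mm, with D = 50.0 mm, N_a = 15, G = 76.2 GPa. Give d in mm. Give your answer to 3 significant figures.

d = (8D³N_a·k / G)^(1/4) = (8·50.0³·15·10 / (76.2×10³))^0.25
  = (1968.5)^0.25 = 6.6609 mm

6.66 mm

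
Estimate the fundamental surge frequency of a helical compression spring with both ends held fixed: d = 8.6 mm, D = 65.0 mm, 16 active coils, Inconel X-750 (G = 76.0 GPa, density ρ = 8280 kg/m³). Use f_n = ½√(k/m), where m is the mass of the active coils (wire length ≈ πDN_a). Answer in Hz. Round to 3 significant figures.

k = Gd⁴/(8D³N_a) = (76.0×10³)(8.6⁴)/(8·65.0³·16) = 11.827 N/mm = 11827 N/m
Wire length L = πDN_a = π·65.0·16 = 3267.3 mm
m = ρ·(πd²/4)·L = 8280 × 58.088×10⁻⁶ m² × 3.2673 m = 1.5714 kg
f_n = ½√(k/m) = 0.5·√(11827/1.5714) = 0.5·√(7525.9) = 43.376 Hz

43.4 Hz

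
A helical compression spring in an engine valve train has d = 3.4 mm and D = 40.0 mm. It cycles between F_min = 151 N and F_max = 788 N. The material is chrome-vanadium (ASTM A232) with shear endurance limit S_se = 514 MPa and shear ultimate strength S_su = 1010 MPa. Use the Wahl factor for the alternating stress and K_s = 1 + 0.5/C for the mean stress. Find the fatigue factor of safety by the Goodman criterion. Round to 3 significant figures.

C = D/d = 40.0/3.4 = 11.7647; K_W = (4C−1)/(4C−4)+0.615/C = 1.1219; K_s = 1+0.5/C = 1.0425
F_a = (F_max−F_min)/2 = 318.5 N; F_m = (F_max+F_min)/2 = 469.5 N
τ_a = K_W·8F_aD/(πd³) = 1.1219 × 825.42 = 926.07 MPa
τ_m = K_s·8F_mD/(πd³) = 1.0425 × 1216.7 = 1268.5 MPa
Goodman: 1/n_f = τ_a/S_se + τ_m/S_su = 926.07/514 + 1268.5/1010 = 1.80170 + 1.25590 = 3.0576
n_f = 1/3.0576 = 0.3271

0.327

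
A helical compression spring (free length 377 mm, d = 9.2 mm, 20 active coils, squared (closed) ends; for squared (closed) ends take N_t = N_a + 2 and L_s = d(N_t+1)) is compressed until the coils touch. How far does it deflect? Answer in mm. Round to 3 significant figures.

N_t = 22; L_s = 9.2·23 = 211.6 mm
δ_solid = L₀ − L_s = 377 − 211.6 = 165.4 mm

165 mm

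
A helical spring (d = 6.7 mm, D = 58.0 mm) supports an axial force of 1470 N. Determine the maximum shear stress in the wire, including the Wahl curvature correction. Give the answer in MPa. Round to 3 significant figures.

Spring index C = D/d = 58.0/6.7 = 8.6567
K_W = (4C−1)/(4C−4) + 0.615/C = 33.627/30.627 + 0.0710 = 1.1690
τ₀ = 8FD/(πd³) = 8·1470·58.0/(π·6.7³) = 682080/944.87 = 721.87 MPa
τ_max = K·τ₀ = 1.1690 × 721.87 = 843.87 MPa

844 MPa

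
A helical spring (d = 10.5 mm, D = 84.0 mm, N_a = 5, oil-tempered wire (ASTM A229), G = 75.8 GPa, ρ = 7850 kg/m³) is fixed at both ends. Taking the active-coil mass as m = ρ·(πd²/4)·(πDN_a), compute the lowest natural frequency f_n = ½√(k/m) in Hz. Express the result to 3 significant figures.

k = Gd⁴/(8D³N_a) = (75.8×10³)(10.5⁴)/(8·84.0³·5) = 38.862 N/mm = 38862 N/m
Wire length L = πDN_a = π·84.0·5 = 1319.5 mm
m = ρ·(πd²/4)·L = 7850 × 86.59×10⁻⁶ m² × 1.3195 m = 0.89689 kg
f_n = ½√(k/m) = 0.5·√(38862/0.89689) = 0.5·√(43330) = 104.08 Hz

104 Hz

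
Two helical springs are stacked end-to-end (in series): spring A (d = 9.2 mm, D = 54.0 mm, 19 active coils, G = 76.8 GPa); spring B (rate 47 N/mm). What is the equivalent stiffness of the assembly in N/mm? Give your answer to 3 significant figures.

k_A = Gd⁴/(8D³N_a) = (76.8×10³)(9.2⁴)/(8·54.0³·19) = 22.987 N/mm
Series: 1/k_eq = 1/22.987 + 1/47 = 0.064779; k_eq = 15.437 N/mm

15.4 N/mm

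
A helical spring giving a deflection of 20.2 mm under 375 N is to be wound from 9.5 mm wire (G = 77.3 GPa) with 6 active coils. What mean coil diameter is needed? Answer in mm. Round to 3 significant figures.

Required rate k = F/δ = 375/20.2 = 18.564 N/mm
D = (Gd⁴/(8N_a·k))^(1/3) = (77.3×10³·9.5⁴/(8·6·18.564))^(1/3)
  = (706566)^(1/3) = 89.0672 mm

89.1 mm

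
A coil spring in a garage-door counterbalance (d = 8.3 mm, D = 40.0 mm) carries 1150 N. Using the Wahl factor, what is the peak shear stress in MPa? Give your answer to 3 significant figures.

Spring index C = D/d = 40.0/8.3 = 4.8193
K_W = (4C−1)/(4C−4) + 0.615/C = 18.277/15.277 + 0.1276 = 1.3240
τ₀ = 8FD/(πd³) = 8·1150·40.0/(π·8.3³) = 368000/1796.3 = 204.86 MPa
τ_max = K·τ₀ = 1.3240 × 204.86 = 271.24 MPa

271 MPa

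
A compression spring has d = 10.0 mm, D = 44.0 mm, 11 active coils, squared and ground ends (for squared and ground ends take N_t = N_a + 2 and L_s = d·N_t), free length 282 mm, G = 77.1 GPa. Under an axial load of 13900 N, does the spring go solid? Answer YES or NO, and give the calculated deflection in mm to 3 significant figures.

k = Gd⁴/(8D³N_a) = (77.1×10³)(10.0⁴)/(8·44.0³·11) = 102.85 N/mm
N_t = 13; L_s = 10.0·13 = 130 mm; δ_solid = L₀ − L_s = 282 − 130 = 152 mm
δ = F/k = 13900/102.85 = 135.15 mm
δ < δ_solid → spring does not go solid

NO, δ = 135 mm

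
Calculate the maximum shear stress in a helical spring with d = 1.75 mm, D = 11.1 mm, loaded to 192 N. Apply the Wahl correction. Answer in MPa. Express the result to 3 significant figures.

Spring index C = D/d = 11.1/1.75 = 6.3429
K_W = (4C−1)/(4C−4) + 0.615/C = 24.371/21.371 + 0.0970 = 1.2373
τ₀ = 8FD/(πd³) = 8·192·11.1/(π·1.75³) = 17049.6/16.837 = 1012.6 MPa
τ_max = K·τ₀ = 1.2373 × 1012.6 = 1253 MPa

1250 MPa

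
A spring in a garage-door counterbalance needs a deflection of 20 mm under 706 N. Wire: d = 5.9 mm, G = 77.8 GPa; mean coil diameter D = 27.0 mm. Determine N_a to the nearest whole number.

17

Required rate k = F/δ = 706/20 = 35.3 N/mm
N_a = Gd⁴/(8D³k) = (77.8×10³ × 5.9⁴)/(8 × 27.0³ × 35.3)
    = 9.42731e+07 / 5.55848e+06 = 16.96 → 17 coils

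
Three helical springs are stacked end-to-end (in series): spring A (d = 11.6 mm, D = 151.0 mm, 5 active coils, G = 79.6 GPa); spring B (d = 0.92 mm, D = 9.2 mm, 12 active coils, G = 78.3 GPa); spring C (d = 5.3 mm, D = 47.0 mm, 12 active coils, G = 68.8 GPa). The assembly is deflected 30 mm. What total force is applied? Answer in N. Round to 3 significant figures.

k_A = Gd⁴/(8D³N_a) = (79.6×10³)(11.6⁴)/(8·151.0³·5) = 10.465 N/mm
k_B = Gd⁴/(8D³N_a) = (78.3×10³)(0.92⁴)/(8·9.2³·12) = 0.75038 N/mm
k_C = Gd⁴/(8D³N_a) = (68.8×10³)(5.3⁴)/(8·47.0³·12) = 5.4466 N/mm
Series: 1/k_eq = 1/10.465 + 1/0.75038 + 1/5.4466 = 1.6118; k_eq = 0.62042 N/mm
F = k_eq·δ = 0.62042·30 = 18.612 N

18.6 N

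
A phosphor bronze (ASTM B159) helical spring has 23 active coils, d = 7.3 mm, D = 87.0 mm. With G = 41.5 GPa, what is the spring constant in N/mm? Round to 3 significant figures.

0.973 N/mm

k = Gd⁴/(8D³N_a) = (41.5×10³ × 7.3⁴) / (8 × 87.0³ × 23)
  = 1.17853e+08 / 1.21165e+08 = 0.97267 N/mm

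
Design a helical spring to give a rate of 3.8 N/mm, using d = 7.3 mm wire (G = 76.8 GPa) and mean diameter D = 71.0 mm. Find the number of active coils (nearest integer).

N_a = Gd⁴/(8D³k) = (76.8×10³ × 7.3⁴)/(8 × 71.0³ × 3.8)
    = 2.18098e+08 / 1.08805e+07 = 20.04 → 20 coils

20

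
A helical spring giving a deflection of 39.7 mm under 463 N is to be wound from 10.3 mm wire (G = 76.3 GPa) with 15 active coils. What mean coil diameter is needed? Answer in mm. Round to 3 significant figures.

85.0 mm

Required rate k = F/δ = 463/39.7 = 11.662 N/mm
D = (Gd⁴/(8N_a·k))^(1/3) = (76.3×10³·10.3⁴/(8·15·11.662))^(1/3)
  = (613623)^(1/3) = 84.9768 mm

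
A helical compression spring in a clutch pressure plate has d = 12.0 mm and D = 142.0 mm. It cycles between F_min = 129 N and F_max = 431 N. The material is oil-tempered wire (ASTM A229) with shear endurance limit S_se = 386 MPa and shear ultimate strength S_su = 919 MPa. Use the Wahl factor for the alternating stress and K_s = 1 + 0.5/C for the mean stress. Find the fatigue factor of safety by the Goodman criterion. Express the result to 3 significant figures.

C = D/d = 142.0/12.0 = 11.8333; K_W = (4C−1)/(4C−4)+0.615/C = 1.1212; K_s = 1+0.5/C = 1.0423
F_a = (F_max−F_min)/2 = 151 N; F_m = (F_max+F_min)/2 = 280 N
τ_a = K_W·8F_aD/(πd³) = 1.1212 × 31.598 = 35.428 MPa
τ_m = K_s·8F_mD/(πd³) = 1.0423 × 58.593 = 61.068 MPa
Goodman: 1/n_f = τ_a/S_se + τ_m/S_su = 35.428/386 + 61.068/919 = 0.09178 + 0.06645 = 0.15823
n_f = 1/0.15823 = 6.32

6.32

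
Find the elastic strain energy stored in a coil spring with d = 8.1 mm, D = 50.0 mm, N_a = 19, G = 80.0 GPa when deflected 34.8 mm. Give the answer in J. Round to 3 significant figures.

11.0 J

k = Gd⁴/(8D³N_a) = (80.0×10³)(8.1⁴)/(8·50.0³·19) = 18.125 N/mm
U = ½kδ² = 0.5 × 18.125 × 34.8² = 10975 N·mm = 10.975 J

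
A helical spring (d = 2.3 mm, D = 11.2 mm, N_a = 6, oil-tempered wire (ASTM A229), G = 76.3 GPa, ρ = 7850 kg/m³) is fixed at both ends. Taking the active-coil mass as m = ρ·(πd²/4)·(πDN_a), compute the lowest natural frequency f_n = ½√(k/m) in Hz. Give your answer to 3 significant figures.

1070 Hz

k = Gd⁴/(8D³N_a) = (76.3×10³)(2.3⁴)/(8·11.2³·6) = 31.662 N/mm = 31662 N/m
Wire length L = πDN_a = π·11.2·6 = 211.12 mm
m = ρ·(πd²/4)·L = 7850 × 4.1548×10⁻⁶ m² × 0.21112 m = 0.0068855 kg
f_n = ½√(k/m) = 0.5·√(31662/0.0068855) = 0.5·√(4.5984e+06) = 1072.2 Hz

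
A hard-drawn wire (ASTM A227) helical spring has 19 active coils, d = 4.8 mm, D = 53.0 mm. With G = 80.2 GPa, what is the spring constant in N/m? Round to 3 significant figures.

k = Gd⁴/(8D³N_a) = (80.2×10³ × 4.8⁴) / (8 × 53.0³ × 19)
  = 4.25735e+07 / 2.26293e+07 = 1.8813 N/mm = 1881.3 N/m

1880 N/m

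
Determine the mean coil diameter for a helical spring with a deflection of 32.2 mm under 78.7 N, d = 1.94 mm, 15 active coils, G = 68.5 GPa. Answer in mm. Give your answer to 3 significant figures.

Required rate k = F/δ = 78.7/32.2 = 2.4441 N/mm
D = (Gd⁴/(8N_a·k))^(1/3) = (68.5×10³·1.94⁴/(8·15·2.4441))^(1/3)
  = (3308.24)^(1/3) = 14.9004 mm

14.9 mm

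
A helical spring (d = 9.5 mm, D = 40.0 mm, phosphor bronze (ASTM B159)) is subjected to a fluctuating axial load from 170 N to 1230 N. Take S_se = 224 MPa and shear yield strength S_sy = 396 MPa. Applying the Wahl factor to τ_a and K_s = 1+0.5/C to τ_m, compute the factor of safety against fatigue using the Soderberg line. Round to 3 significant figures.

C = D/d = 40.0/9.5 = 4.2105; K_W = (4C−1)/(4C−4)+0.615/C = 1.3797; K_s = 1+0.5/C = 1.1187
F_a = (F_max−F_min)/2 = 530 N; F_m = (F_max+F_min)/2 = 700 N
τ_a = K_W·8F_aD/(πd³) = 1.3797 × 62.966 = 86.872 MPa
τ_m = K_s·8F_mD/(πd³) = 1.1187 × 83.162 = 93.038 MPa
Soderberg: 1/n_f = τ_a/S_se + τ_m/S_sy = 86.872/224 + 93.038/396 = 0.38782 + 0.23494 = 0.62277
n_f = 1/0.62277 = 1.606

1.61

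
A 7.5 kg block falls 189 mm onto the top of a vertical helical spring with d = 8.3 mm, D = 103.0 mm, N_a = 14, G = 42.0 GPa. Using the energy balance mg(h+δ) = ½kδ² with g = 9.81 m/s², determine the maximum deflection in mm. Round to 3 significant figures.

k = Gd⁴/(8D³N_a) = (42.0×10³)(8.3⁴)/(8·103.0³·14) = 1.6287 N/mm
W = mg = 7.5 × 9.81 = 73.575 N
½kδ² − Wδ − Wh = 0 → δ = (W + √(W² + 2kWh))/k
δ = (73.575 + √(5413.3 + 45295.4))/1.6287 = (73.575 + 225.19)/1.6287 = 183.44 mm

183 mm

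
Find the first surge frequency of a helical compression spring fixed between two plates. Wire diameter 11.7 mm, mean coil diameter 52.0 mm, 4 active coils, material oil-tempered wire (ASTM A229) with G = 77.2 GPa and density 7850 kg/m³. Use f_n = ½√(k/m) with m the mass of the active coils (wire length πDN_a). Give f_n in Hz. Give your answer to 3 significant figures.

k = Gd⁴/(8D³N_a) = (77.2×10³)(11.7⁴)/(8·52.0³·4) = 321.51 N/mm = 3.2151e+05 N/m
Wire length L = πDN_a = π·52.0·4 = 653.45 mm
m = ρ·(πd²/4)·L = 7850 × 107.51×10⁻⁶ m² × 0.65345 m = 0.5515 kg
f_n = ½√(k/m) = 0.5·√(3.2151e+05/0.5515) = 0.5·√(5.8298e+05) = 381.77 Hz

382 Hz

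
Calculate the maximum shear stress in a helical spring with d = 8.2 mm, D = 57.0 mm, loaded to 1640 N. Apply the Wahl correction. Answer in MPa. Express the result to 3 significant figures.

Spring index C = D/d = 57.0/8.2 = 6.9512
K_W = (4C−1)/(4C−4) + 0.615/C = 26.805/23.805 + 0.0885 = 1.2145
τ₀ = 8FD/(πd³) = 8·1640·57.0/(π·8.2³) = 747840/1732.2 = 431.74 MPa
τ_max = K·τ₀ = 1.2145 × 431.74 = 524.34 MPa

524 MPa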